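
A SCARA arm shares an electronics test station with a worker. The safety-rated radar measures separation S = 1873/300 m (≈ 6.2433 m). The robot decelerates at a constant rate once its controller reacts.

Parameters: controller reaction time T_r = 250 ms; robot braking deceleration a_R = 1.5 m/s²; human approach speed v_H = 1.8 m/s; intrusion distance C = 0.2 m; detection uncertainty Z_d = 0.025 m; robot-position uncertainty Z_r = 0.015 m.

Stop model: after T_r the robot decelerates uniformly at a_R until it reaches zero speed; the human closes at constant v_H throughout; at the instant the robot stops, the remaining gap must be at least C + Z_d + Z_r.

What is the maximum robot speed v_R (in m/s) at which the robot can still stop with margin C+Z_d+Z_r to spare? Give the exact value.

v_R_max = 49/20 m/s = 2.4500 m/s

at the boundary: (1/3)·v² + (29/20)·v + (-833/150) = 0
  disc = (29/20)² − 4·(1/3)·(-833/150) = 1369/144 ; √disc = 37/12
  v_R = (−(29/20) + 37/12) / (2·(1/3)) = 49/20 m/s
check:
braking lasts T_s = (49/20)/(3/2) = 1.6333 s
robot in T_r: 2.4500·0.2500 = 0.6125 m
robot under decel: 2.4500²/(2·1.5000) = 2.0008 m
person approaches 1.8000·(0.2500+1.6333) = 3.3900 m
C+Z_d+Z_r = 0.2000+0.0250+0.0150 = 0.2400 m
sum ≈ 0.6125+2.0008+3.3900+0.2400 ≈ 6.2433 m = S ✓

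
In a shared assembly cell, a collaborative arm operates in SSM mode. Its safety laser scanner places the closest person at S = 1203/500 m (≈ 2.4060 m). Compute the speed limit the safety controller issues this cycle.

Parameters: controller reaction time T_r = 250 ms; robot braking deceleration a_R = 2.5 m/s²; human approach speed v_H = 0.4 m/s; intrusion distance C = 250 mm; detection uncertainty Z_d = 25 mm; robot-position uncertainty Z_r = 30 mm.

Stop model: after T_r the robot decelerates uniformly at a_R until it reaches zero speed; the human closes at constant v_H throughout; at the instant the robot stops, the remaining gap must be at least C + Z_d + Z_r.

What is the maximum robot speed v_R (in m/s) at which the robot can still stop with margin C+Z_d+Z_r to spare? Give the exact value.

v_R_max = 23/10 m/s = 2.3000 m/s

at the boundary: (1/5)·v² + (41/100)·v + (-2001/1000) = 0
  disc = (41/100)² − 4·(1/5)·(-2001/1000) = 17689/10000 ; √disc = 133/100
  v_R = (−(41/100) + 133/100) / (2·(1/5)) = 23/10 m/s
check:
T_s = v_R/a_R = (23/10)/(5/2) = 0.9200 s
reaction-phase robot travel = 2.3000·0.2500 = 0.5750 m
robot under decel: 2.3000²/(2·2.5000) = 1.0580 m
human over T_r+T_s: 0.4000·(0.2500+0.9200) = 0.4680 m
C+Z_d+Z_r = 0.2500+0.0250+0.0300 = 0.3050 m
sum ≈ 0.5750+1.0580+0.4680+0.3050 ≈ 2.4060 m = S ✓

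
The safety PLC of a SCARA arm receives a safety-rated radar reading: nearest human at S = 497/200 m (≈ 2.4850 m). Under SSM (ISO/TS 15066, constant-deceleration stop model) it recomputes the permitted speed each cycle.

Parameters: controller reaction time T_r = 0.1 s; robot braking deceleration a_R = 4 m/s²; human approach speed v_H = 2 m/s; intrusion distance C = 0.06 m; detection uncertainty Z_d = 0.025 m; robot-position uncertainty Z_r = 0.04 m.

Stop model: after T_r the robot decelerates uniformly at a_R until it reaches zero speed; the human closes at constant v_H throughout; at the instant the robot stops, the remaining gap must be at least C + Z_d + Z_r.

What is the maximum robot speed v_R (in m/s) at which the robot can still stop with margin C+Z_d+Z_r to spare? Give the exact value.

at the boundary: (1/8)·v² + (3/5)·v + (-54/25) = 0
  disc = (3/5)² − 4·(1/8)·(-54/25) = 36/25 ; √disc = 6/5
  v_R = (−(3/5) + 6/5) / (2·(1/8)) = 12/5 m/s
check:
braking lasts T_s = (12/5)/4 = 0.6000 s
robot in T_r: 2.4000·0.1000 = 0.2400 m
braking distance = 2.4000²/(2·4.0000) = 0.7200 m
person approaches 2.0000·(0.1000+0.6000) = 1.4000 m
residual clearance needed = 0.0600+0.0250+0.0400 = 0.1250 m
sum ≈ 0.2400+0.7200+1.4000+0.1250 ≈ 2.4850 m = S ✓

v_R_max = 12/5 m/s = 2.4000 m/s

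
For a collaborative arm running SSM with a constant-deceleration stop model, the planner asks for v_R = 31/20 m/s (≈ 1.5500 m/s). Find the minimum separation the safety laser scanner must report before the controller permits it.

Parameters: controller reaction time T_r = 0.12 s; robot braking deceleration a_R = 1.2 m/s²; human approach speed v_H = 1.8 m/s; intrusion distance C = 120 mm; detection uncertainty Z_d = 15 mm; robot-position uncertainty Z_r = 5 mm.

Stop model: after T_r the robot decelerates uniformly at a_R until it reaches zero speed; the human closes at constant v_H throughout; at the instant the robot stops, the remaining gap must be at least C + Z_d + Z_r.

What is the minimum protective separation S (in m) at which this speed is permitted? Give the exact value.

braking lasts T_s = (31/20)/(6/5) = 1.2917 s
reaction-phase robot travel = 1.5500·0.1200 = 0.1860 m
robot under decel: 1.5500²/(2·1.2000) = 1.0010 m
human closes 1.8000·1.4117 = 2.5410 m
C+Z_d+Z_r = 0.1200+0.0150+0.0050 = 0.1400 m
S_min ≈ 0.1860+1.0010+2.5410+0.1400  ⇒  S_min = 92833/24000 m

S_min = 92833/24000 m = 3.8680 m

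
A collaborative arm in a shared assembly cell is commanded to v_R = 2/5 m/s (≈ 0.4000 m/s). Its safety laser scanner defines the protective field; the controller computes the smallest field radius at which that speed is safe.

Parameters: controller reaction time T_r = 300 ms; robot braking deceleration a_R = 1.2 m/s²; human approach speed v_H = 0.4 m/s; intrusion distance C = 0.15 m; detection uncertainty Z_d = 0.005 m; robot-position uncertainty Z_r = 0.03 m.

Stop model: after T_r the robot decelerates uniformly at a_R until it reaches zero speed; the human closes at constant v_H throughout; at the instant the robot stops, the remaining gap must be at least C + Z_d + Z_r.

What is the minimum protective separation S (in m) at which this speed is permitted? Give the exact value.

S_min = 5/8 m = 0.6250 m

stop time T_s = (2/5)/(6/5) = 0.3333 s
robot in T_r: 0.4000·0.3000 = 0.1200 m
robot covers 0.4000·0.3333 − ½·1.2000·0.3333² = 0.0667 m while stopping
human closes 0.4000·0.6333 = 0.2533 m
residual clearance needed = 0.1500+0.0050+0.0300 = 0.1850 m
S_min ≈ 0.1200+0.0667+0.2533+0.1850  ⇒  S_min = 5/8 m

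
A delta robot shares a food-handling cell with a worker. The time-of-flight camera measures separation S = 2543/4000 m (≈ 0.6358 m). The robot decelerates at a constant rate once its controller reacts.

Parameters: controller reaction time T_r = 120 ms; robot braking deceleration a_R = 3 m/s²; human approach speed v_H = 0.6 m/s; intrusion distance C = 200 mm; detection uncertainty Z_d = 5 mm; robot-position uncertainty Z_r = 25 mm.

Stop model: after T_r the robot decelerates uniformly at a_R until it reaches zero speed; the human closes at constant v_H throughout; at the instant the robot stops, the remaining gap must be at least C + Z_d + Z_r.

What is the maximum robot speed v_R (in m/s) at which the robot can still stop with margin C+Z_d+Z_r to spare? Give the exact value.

at the boundary: (1/6)·v² + (8/25)·v + (-267/800) = 0
  disc = (8/25)² − 4·(1/6)·(-267/800) = 3249/10000 ; √disc = 57/100
  v_R = (−(8/25) + 57/100) / (2·(1/6)) = 3/4 m/s
check:
T_s = v_R/a_R = (3/4)/3 = 0.2500 s
robot covers v_R·T_r = 0.7500·0.1200 = 0.0900 m before braking
braking distance = 0.7500²/(2·3.0000) = 0.0938 m
person approaches 0.6000·(0.1200+0.2500) = 0.2220 m
residual clearance needed = 0.2000+0.0050+0.0250 = 0.2300 m
sum ≈ 0.0900+0.0938+0.2220+0.2300 ≈ 0.6358 m = S ✓

v_R_max = 3/4 m/s = 0.7500 m/s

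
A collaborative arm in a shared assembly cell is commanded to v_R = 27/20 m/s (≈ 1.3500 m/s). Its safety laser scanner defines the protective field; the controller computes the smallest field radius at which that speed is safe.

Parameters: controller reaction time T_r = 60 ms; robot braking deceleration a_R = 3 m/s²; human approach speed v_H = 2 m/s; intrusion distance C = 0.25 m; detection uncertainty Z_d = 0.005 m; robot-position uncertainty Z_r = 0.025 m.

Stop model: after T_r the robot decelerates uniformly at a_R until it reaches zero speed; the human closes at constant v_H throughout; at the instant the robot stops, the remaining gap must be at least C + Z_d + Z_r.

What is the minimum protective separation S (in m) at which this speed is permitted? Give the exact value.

T_s = v_R/a_R = (27/20)/3 = 0.4500 s
robot in T_r: 1.3500·0.0600 = 0.0810 m
robot covers 1.3500·0.4500 − ½·3.0000·0.4500² = 0.3038 m while stopping
human over T_r+T_s: 2.0000·(0.0600+0.4500) = 1.0200 m
C+Z_d+Z_r = 0.2500+0.0050+0.0250 = 0.2800 m
S_min ≈ 0.0810+0.3038+1.0200+0.2800  ⇒  S_min = 6739/4000 m

S_min = 6739/4000 m = 1.6847 m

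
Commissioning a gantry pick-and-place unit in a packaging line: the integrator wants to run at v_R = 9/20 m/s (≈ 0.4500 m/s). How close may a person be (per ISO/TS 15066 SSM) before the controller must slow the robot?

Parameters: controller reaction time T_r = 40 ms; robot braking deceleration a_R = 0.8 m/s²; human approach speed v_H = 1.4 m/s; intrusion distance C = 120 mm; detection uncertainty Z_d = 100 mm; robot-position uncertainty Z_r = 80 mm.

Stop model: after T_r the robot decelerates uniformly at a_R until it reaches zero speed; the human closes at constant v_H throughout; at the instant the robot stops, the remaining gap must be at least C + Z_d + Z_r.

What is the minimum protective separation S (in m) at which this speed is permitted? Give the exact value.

T_s = v_R/a_R = (9/20)/(4/5) = 0.5625 s
robot in T_r: 0.4500·0.0400 = 0.0180 m
robot under decel: 0.4500²/(2·0.8000) = 0.1266 m
person approaches 1.4000·(0.0400+0.5625) = 0.8435 m
residual clearance needed = 0.1200+0.1000+0.0800 = 0.3000 m
S_min ≈ 0.0180+0.1266+0.8435+0.3000  ⇒  S_min = 20609/16000 m

S_min = 20609/16000 m = 1.2881 m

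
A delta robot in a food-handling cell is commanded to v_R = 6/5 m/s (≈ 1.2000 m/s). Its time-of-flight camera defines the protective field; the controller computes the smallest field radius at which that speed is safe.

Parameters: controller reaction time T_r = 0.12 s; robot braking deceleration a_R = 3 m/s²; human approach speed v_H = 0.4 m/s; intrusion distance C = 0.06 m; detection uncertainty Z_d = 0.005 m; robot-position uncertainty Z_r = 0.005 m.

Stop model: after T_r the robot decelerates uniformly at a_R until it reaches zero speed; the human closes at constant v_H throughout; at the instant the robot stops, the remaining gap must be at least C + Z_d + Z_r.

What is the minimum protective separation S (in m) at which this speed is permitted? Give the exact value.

stop time T_s = (6/5)/3 = 0.4000 s
robot in T_r: 1.2000·0.1200 = 0.1440 m
robot covers 1.2000·0.4000 − ½·3.0000·0.4000² = 0.2400 m while stopping
person approaches 0.4000·(0.1200+0.4000) = 0.2080 m
C+Z_d+Z_r = 0.0600+0.0050+0.0050 = 0.0700 m
S_min ≈ 0.1440+0.2400+0.2080+0.0700  ⇒  S_min = 331/500 m

S_min = 331/500 m = 0.6620 m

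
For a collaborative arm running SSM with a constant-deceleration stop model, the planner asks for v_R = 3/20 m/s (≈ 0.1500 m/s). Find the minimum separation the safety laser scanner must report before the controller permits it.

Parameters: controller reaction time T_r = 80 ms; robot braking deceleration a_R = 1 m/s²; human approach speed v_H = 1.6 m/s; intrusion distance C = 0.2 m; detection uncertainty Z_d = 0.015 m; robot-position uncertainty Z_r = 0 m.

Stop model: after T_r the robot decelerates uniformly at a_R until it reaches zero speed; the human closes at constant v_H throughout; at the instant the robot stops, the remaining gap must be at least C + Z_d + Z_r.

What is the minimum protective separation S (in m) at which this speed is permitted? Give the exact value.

stop time T_s = (3/20)/1 = 0.1500 s
robot covers v_R·T_r = 0.1500·0.0800 = 0.0120 m before braking
braking distance = 0.1500²/(2·1.0000) = 0.0112 m
human closes 1.6000·0.2300 = 0.3680 m
margins: 0.2000+0.0150+0.0000 = 0.2150 m
S_min ≈ 0.0120+0.0112+0.3680+0.2150  ⇒  S_min = 97/160 m

S_min = 97/160 m = 0.6062 m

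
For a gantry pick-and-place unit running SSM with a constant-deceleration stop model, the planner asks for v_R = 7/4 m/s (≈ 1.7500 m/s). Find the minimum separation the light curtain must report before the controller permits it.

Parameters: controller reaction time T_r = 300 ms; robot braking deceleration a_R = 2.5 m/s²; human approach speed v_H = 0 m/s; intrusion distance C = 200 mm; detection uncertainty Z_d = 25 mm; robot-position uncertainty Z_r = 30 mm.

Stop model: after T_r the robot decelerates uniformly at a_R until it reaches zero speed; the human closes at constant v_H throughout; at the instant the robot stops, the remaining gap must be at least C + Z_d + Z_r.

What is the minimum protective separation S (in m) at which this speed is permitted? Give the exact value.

S_min = 557/400 m = 1.3925 m

stop time T_s = (7/4)/(5/2) = 0.7000 s
robot covers v_R·T_r = 1.7500·0.3000 = 0.5250 m before braking
braking distance = 1.7500²/(2·2.5000) = 0.6125 m
human over T_r+T_s: 0.0000·(0.3000+0.7000) = 0.0000 m
margins: 0.2000+0.0250+0.0300 = 0.2550 m
S_min ≈ 0.5250+0.6125+0.0000+0.2550  ⇒  S_min = 557/400 m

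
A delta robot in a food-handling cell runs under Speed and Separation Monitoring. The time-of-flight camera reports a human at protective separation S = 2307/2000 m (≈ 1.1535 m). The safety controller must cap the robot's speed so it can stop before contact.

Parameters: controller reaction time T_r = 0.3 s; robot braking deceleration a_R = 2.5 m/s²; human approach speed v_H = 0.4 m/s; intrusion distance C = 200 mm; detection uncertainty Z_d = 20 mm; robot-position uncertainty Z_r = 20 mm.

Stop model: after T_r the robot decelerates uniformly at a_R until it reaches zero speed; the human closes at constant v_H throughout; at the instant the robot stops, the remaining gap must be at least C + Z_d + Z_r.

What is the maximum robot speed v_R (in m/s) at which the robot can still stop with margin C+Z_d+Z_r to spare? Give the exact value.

v_R_max = 23/20 m/s = 1.1500 m/s

at the boundary: (1/5)·v² + (23/50)·v + (-1587/2000) = 0
  disc = (23/50)² − 4·(1/5)·(-1587/2000) = 529/625 ; √disc = 23/25
  v_R = (−(23/50) + 23/25) / (2·(1/5)) = 23/20 m/s
check:
stop time T_s = (23/20)/(5/2) = 0.4600 s
robot in T_r: 1.1500·0.3000 = 0.3450 m
braking distance = 1.1500²/(2·2.5000) = 0.2645 m
human over T_r+T_s: 0.4000·(0.3000+0.4600) = 0.3040 m
C+Z_d+Z_r = 0.2000+0.0200+0.0200 = 0.2400 m
sum ≈ 0.3450+0.2645+0.3040+0.2400 ≈ 1.1535 m = S ✓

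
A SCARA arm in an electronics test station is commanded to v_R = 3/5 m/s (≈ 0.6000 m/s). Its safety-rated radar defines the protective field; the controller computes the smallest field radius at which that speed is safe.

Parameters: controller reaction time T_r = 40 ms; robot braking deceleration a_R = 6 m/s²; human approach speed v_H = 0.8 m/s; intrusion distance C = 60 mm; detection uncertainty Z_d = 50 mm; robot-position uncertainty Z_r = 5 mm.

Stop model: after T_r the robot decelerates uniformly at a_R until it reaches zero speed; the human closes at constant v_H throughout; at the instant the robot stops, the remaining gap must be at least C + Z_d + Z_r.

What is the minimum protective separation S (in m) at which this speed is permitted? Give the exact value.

braking lasts T_s = (3/5)/6 = 0.1000 s
robot in T_r: 0.6000·0.0400 = 0.0240 m
braking distance = 0.6000²/(2·6.0000) = 0.0300 m
human closes 0.8000·0.1400 = 0.1120 m
C+Z_d+Z_r = 0.0600+0.0500+0.0050 = 0.1150 m
S_min ≈ 0.0240+0.0300+0.1120+0.1150  ⇒  S_min = 281/1000 m

S_min = 281/1000 m = 0.2810 m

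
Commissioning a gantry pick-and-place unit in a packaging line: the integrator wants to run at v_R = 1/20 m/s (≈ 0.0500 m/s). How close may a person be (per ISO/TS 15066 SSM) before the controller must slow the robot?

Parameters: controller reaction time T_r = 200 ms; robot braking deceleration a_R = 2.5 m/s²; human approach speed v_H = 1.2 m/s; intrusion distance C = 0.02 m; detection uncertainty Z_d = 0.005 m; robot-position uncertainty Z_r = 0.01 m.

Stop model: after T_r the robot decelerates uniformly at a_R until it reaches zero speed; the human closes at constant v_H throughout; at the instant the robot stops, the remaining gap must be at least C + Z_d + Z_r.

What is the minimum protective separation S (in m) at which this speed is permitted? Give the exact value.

S_min = 619/2000 m = 0.3095 m

stop time T_s = (1/20)/(5/2) = 0.0200 s
robot in T_r: 0.0500·0.2000 = 0.0100 m
braking distance = 0.0500²/(2·2.5000) = 0.0005 m
person approaches 1.2000·(0.2000+0.0200) = 0.2640 m
C+Z_d+Z_r = 0.0200+0.0050+0.0100 = 0.0350 m
S_min ≈ 0.0100+0.0005+0.2640+0.0350  ⇒  S_min = 619/2000 m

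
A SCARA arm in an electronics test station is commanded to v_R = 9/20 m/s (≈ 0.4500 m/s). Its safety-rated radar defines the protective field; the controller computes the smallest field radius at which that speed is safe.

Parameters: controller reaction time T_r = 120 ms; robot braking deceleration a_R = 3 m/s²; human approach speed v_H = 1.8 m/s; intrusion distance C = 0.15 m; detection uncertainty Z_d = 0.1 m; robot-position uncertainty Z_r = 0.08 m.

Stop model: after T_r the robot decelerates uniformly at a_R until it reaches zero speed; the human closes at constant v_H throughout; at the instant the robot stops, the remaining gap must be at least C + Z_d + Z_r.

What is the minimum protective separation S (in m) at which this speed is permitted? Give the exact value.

S_min = 723/800 m = 0.9038 m

T_s = v_R/a_R = (9/20)/3 = 0.1500 s
robot in T_r: 0.4500·0.1200 = 0.0540 m
braking distance = 0.4500²/(2·3.0000) = 0.0338 m
human over T_r+T_s: 1.8000·(0.1200+0.1500) = 0.4860 m
C+Z_d+Z_r = 0.1500+0.1000+0.0800 = 0.3300 m
S_min ≈ 0.0540+0.0338+0.4860+0.3300  ⇒  S_min = 723/800 m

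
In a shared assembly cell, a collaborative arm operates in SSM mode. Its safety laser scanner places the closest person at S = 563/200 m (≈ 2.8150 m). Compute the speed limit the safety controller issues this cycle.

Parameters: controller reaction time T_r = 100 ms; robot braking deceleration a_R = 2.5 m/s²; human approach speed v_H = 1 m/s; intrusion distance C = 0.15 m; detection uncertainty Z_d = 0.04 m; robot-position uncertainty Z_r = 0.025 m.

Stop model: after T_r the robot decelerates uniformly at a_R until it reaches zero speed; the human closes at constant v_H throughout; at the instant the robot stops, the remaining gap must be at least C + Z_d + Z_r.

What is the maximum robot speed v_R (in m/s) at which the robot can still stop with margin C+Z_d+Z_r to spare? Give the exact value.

at the boundary: (1/5)·v² + (1/2)·v + (-5/2) = 0
  disc = (1/2)² − 4·(1/5)·(-5/2) = 9/4 ; √disc = 3/2
  v_R = (−(1/2) + 3/2) / (2·(1/5)) = 5/2 m/s
check:
braking lasts T_s = (5/2)/(5/2) = 1.0000 s
robot in T_r: 2.5000·0.1000 = 0.2500 m
braking distance = 2.5000²/(2·2.5000) = 1.2500 m
person approaches 1.0000·(0.1000+1.0000) = 1.1000 m
margins: 0.1500+0.0400+0.0250 = 0.2150 m
sum ≈ 0.2500+1.2500+1.1000+0.2150 ≈ 2.8150 m = S ✓

v_R_max = 5/2 m/s = 2.5000 m/s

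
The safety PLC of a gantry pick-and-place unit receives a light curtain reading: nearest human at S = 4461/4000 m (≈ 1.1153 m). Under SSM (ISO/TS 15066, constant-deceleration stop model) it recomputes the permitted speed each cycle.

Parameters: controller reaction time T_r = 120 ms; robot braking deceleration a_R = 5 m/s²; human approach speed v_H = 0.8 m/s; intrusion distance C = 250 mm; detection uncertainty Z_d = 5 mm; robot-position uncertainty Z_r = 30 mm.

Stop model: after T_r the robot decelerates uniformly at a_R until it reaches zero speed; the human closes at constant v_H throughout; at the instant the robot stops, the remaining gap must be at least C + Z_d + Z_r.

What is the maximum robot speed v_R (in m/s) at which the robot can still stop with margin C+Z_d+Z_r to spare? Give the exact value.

v_R_max = 33/20 m/s = 1.6500 m/s

quadratic (1/10)·v² + (7/25)·v + (-2937/4000) = 0
  disc = (7/25)² − 4·(1/10)·(-2937/4000) = 3721/10000 ; √disc = 61/100
  v_R = (−(7/25) + 61/100) / (2·(1/10)) = 33/20 m/s
check:
stop time T_s = (33/20)/5 = 0.3300 s
reaction-phase robot travel = 1.6500·0.1200 = 0.1980 m
braking distance = 1.6500²/(2·5.0000) = 0.2722 m
person approaches 0.8000·(0.1200+0.3300) = 0.3600 m
residual clearance needed = 0.2500+0.0050+0.0300 = 0.2850 m
sum ≈ 0.1980+0.2722+0.3600+0.2850 ≈ 1.1153 m = S ✓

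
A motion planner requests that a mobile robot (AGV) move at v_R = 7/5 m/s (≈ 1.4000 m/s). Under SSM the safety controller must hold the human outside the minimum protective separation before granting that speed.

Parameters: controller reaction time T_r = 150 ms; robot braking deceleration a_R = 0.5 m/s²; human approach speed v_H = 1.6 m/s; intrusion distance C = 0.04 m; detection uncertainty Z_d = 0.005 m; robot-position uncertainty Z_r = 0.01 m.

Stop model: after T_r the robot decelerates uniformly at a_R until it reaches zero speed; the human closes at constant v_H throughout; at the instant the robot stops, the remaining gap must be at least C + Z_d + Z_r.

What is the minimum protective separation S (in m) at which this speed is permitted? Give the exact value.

T_s = v_R/a_R = (7/5)/(1/2) = 2.8000 s
robot covers v_R·T_r = 1.4000·0.1500 = 0.2100 m before braking
robot covers 1.4000·2.8000 − ½·0.5000·2.8000² = 1.9600 m while stopping
human closes 1.6000·2.9500 = 4.7200 m
C+Z_d+Z_r = 0.0400+0.0050+0.0100 = 0.0550 m
S_min ≈ 0.2100+1.9600+4.7200+0.0550  ⇒  S_min = 1389/200 m

S_min = 1389/200 m = 6.9450 m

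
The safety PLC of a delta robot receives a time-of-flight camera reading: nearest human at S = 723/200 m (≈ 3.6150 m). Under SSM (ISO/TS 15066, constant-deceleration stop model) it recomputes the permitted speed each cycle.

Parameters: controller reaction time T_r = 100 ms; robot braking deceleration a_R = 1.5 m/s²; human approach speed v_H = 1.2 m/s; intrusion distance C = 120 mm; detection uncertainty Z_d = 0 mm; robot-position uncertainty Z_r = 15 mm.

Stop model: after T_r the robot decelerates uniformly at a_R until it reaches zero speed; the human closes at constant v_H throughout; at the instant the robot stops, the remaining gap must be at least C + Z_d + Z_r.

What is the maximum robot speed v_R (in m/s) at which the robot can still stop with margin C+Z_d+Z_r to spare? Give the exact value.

at the boundary: (1/3)·v² + (9/10)·v + (-84/25) = 0
  disc = (9/10)² − 4·(1/3)·(-84/25) = 529/100 ; √disc = 23/10
  v_R = (−(9/10) + 23/10) / (2·(1/3)) = 21/10 m/s
check:
T_s = v_R/a_R = (21/10)/(3/2) = 1.4000 s
reaction-phase robot travel = 2.1000·0.1000 = 0.2100 m
braking distance = 2.1000²/(2·1.5000) = 1.4700 m
person approaches 1.2000·(0.1000+1.4000) = 1.8000 m
margins: 0.1200+0.0000+0.0150 = 0.1350 m
sum ≈ 0.2100+1.4700+1.8000+0.1350 ≈ 3.6150 m = S ✓

v_R_max = 21/10 m/s = 2.1000 m/s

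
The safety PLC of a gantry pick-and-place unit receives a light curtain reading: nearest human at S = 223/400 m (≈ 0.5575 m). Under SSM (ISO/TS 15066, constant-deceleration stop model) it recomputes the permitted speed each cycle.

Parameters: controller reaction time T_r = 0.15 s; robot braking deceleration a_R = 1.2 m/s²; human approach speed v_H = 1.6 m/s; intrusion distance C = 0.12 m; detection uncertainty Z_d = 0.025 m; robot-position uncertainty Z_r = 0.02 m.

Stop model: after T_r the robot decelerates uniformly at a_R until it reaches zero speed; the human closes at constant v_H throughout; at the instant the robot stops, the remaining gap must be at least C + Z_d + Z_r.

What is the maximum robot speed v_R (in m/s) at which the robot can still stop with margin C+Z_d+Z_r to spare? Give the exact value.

v_R_max = 1/10 m/s = 0.1000 m/s

quadratic (5/12)·v² + (89/60)·v + (-61/400) = 0
  disc = (89/60)² − 4·(5/12)·(-61/400) = 2209/900 ; √disc = 47/30
  v_R = (−(89/60) + 47/30) / (2·(5/12)) = 1/10 m/s
check:
stop time T_s = (1/10)/(6/5) = 0.0833 s
reaction-phase robot travel = 0.1000·0.1500 = 0.0150 m
robot under decel: 0.1000²/(2·1.2000) = 0.0042 m
person approaches 1.6000·(0.1500+0.0833) = 0.3733 m
margins: 0.1200+0.0250+0.0200 = 0.1650 m
sum ≈ 0.0150+0.0042+0.3733+0.1650 ≈ 0.5575 m = S ✓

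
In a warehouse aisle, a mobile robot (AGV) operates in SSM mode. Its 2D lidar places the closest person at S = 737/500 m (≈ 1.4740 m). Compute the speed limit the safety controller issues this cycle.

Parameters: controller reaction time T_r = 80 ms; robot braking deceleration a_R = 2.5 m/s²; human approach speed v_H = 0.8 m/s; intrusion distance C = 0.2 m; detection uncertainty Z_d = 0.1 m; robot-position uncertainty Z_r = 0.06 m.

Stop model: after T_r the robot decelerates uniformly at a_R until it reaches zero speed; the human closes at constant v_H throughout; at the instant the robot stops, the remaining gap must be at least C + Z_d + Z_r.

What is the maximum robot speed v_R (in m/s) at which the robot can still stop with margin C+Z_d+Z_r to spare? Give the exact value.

v_R_max = 3/2 m/s = 1.5000 m/s

at the boundary: (1/5)·v² + (2/5)·v + (-21/20) = 0
  disc = (2/5)² − 4·(1/5)·(-21/20) = 1 ; √disc = 1
  v_R = (−(2/5) + 1) / (2·(1/5)) = 3/2 m/s
check:
braking lasts T_s = (3/2)/(5/2) = 0.6000 s
reaction-phase robot travel = 1.5000·0.0800 = 0.1200 m
robot covers 1.5000·0.6000 − ½·2.5000·0.6000² = 0.4500 m while stopping
human closes 0.8000·0.6800 = 0.5440 m
margins: 0.2000+0.1000+0.0600 = 0.3600 m
sum ≈ 0.1200+0.4500+0.5440+0.3600 ≈ 1.4740 m = S ✓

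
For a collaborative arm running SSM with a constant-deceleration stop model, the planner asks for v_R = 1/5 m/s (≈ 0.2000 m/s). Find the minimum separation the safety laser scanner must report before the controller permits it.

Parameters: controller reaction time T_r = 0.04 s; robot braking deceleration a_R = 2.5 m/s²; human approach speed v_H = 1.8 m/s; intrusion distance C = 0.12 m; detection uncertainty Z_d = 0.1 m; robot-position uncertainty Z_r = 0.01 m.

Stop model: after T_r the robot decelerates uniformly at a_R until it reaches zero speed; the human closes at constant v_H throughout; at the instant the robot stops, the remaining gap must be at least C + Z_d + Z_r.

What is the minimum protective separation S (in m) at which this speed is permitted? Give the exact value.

T_s = v_R/a_R = (1/5)/(5/2) = 0.0800 s
reaction-phase robot travel = 0.2000·0.0400 = 0.0080 m
braking distance = 0.2000²/(2·2.5000) = 0.0080 m
human closes 1.8000·0.1200 = 0.2160 m
residual clearance needed = 0.1200+0.1000+0.0100 = 0.2300 m
S_min ≈ 0.0080+0.0080+0.2160+0.2300  ⇒  S_min = 231/500 m

S_min = 231/500 m = 0.4620 m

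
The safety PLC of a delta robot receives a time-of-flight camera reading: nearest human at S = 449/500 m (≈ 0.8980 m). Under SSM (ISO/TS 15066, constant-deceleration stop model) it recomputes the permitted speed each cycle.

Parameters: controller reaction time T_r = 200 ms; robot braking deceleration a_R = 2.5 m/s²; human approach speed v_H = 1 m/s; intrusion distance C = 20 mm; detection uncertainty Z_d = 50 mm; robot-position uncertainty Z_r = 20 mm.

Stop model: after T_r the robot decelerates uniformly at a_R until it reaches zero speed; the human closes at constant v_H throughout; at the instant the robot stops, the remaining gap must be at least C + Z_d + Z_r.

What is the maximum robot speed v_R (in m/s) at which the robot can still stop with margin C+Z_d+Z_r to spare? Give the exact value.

quadratic (1/5)·v² + (3/5)·v + (-76/125) = 0
  disc = (3/5)² − 4·(1/5)·(-76/125) = 529/625 ; √disc = 23/25
  v_R = (−(3/5) + 23/25) / (2·(1/5)) = 4/5 m/s
check:
braking lasts T_s = (4/5)/(5/2) = 0.3200 s
robot covers v_R·T_r = 0.8000·0.2000 = 0.1600 m before braking
robot under decel: 0.8000²/(2·2.5000) = 0.1280 m
person approaches 1.0000·(0.2000+0.3200) = 0.5200 m
residual clearance needed = 0.0200+0.0500+0.0200 = 0.0900 m
sum ≈ 0.1600+0.1280+0.5200+0.0900 ≈ 0.8980 m = S ✓

v_R_max = 4/5 m/s = 0.8000 m/s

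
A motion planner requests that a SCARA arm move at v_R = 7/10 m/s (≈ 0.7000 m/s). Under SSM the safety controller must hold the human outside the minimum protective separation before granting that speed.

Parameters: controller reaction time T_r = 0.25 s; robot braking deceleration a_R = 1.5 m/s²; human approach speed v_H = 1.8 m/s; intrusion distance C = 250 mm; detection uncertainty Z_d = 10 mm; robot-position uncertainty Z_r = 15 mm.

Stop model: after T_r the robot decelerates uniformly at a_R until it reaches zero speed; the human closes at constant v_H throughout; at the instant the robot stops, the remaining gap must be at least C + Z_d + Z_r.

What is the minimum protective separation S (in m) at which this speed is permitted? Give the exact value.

stop time T_s = (7/10)/(3/2) = 0.4667 s
reaction-phase robot travel = 0.7000·0.2500 = 0.1750 m
braking distance = 0.7000²/(2·1.5000) = 0.1633 m
human over T_r+T_s: 1.8000·(0.2500+0.4667) = 1.2900 m
margins: 0.2500+0.0100+0.0150 = 0.2750 m
S_min ≈ 0.1750+0.1633+1.2900+0.2750  ⇒  S_min = 571/300 m

S_min = 571/300 m = 1.9033 m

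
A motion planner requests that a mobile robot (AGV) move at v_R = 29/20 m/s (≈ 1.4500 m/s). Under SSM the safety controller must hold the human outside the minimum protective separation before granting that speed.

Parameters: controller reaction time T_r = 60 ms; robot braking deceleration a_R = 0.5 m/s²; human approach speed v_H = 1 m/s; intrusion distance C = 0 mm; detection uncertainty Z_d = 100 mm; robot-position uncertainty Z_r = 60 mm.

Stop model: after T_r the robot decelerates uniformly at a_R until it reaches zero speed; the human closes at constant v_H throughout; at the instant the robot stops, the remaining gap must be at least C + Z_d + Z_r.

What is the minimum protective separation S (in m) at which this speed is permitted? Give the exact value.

stop time T_s = (29/20)/(1/2) = 2.9000 s
robot in T_r: 1.4500·0.0600 = 0.0870 m
robot under decel: 1.4500²/(2·0.5000) = 2.1025 m
human over T_r+T_s: 1.0000·(0.0600+2.9000) = 2.9600 m
C+Z_d+Z_r = 0.0000+0.1000+0.0600 = 0.1600 m
S_min ≈ 0.0870+2.1025+2.9600+0.1600  ⇒  S_min = 10619/2000 m

S_min = 10619/2000 m = 5.3095 m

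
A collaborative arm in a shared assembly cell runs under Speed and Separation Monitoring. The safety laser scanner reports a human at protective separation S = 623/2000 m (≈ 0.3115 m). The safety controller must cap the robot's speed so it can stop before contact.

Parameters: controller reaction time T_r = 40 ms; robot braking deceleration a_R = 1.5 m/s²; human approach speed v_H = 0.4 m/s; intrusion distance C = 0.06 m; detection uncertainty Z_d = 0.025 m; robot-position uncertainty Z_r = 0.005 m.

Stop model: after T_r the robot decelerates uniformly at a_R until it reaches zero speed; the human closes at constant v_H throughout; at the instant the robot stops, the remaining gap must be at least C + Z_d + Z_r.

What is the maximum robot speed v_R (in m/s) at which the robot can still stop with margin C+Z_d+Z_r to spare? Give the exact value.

collect terms ⇒ (1/3)·v_R² + (23/75)·v_R + (-411/2000) = 0
  disc = (23/75)² − 4·(1/3)·(-411/2000) = 8281/22500 ; √disc = 91/150
  v_R = (−(23/75) + 91/150) / (2·(1/3)) = 9/20 m/s
check:
braking lasts T_s = (9/20)/(3/2) = 0.3000 s
reaction-phase robot travel = 0.4500·0.0400 = 0.0180 m
robot covers 0.4500·0.3000 − ½·1.5000·0.3000² = 0.0675 m while stopping
person approaches 0.4000·(0.0400+0.3000) = 0.1360 m
margins: 0.0600+0.0250+0.0050 = 0.0900 m
sum ≈ 0.0180+0.0675+0.1360+0.0900 ≈ 0.3115 m = S ✓

v_R_max = 9/20 m/s = 0.4500 m/s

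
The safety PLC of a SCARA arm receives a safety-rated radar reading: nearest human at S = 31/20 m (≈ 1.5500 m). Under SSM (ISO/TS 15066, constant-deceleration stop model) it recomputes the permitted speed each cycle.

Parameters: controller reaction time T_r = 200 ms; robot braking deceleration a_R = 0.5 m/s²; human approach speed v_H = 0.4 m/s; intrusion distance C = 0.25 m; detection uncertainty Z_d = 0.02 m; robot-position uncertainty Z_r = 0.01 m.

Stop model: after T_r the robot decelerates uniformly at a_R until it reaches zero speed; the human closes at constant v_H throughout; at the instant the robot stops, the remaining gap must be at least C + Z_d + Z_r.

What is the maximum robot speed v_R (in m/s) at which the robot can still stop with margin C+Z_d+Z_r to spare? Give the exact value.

quadratic (1)·v² + (1)·v + (-119/100) = 0
  disc = (1)² − 4·(1)·(-119/100) = 144/25 ; √disc = 12/5
  v_R = (−(1) + 12/5) / (2·(1)) = 7/10 m/s
check:
T_s = v_R/a_R = (7/10)/(1/2) = 1.4000 s
robot in T_r: 0.7000·0.2000 = 0.1400 m
braking distance = 0.7000²/(2·0.5000) = 0.4900 m
human closes 0.4000·1.6000 = 0.6400 m
margins: 0.2500+0.0200+0.0100 = 0.2800 m
sum ≈ 0.1400+0.4900+0.6400+0.2800 ≈ 1.5500 m = S ✓

v_R_max = 7/10 m/s = 0.7000 m/s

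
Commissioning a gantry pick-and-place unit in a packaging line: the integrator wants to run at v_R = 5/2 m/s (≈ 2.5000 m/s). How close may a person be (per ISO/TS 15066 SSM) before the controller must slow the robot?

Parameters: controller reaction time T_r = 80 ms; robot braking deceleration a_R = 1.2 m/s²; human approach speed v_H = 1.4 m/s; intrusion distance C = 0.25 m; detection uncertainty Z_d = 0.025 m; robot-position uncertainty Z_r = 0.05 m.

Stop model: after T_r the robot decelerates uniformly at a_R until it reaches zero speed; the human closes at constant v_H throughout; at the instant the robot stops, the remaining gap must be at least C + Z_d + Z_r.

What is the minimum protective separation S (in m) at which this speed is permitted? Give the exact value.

stop time T_s = (5/2)/(6/5) = 2.0833 s
robot covers v_R·T_r = 2.5000·0.0800 = 0.2000 m before braking
robot under decel: 2.5000²/(2·1.2000) = 2.6042 m
human over T_r+T_s: 1.4000·(0.0800+2.0833) = 3.0287 m
margins: 0.2500+0.0250+0.0500 = 0.3250 m
S_min ≈ 0.2000+2.6042+3.0287+0.3250  ⇒  S_min = 36947/6000 m

S_min = 36947/6000 m = 6.1578 m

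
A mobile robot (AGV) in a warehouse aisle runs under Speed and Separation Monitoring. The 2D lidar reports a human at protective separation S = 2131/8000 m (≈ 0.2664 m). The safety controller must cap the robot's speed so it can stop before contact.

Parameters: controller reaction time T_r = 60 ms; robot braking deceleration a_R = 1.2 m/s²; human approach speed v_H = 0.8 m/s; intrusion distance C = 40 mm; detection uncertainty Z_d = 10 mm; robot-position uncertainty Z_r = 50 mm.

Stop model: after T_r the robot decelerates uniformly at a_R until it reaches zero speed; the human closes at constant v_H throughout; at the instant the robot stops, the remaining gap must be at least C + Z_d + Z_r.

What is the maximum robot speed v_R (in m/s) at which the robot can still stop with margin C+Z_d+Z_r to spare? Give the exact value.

v_R_max = 3/20 m/s = 0.1500 m/s

at the boundary: (5/12)·v² + (109/150)·v + (-947/8000) = 0
  disc = (109/150)² − 4·(5/12)·(-947/8000) = 261121/360000 ; √disc = 511/600
  v_R = (−(109/150) + 511/600) / (2·(5/12)) = 3/20 m/s
check:
T_s = v_R/a_R = (3/20)/(6/5) = 0.1250 s
reaction-phase robot travel = 0.1500·0.0600 = 0.0090 m
robot covers 0.1500·0.1250 − ½·1.2000·0.1250² = 0.0094 m while stopping
person approaches 0.8000·(0.0600+0.1250) = 0.1480 m
residual clearance needed = 0.0400+0.0100+0.0500 = 0.1000 m
sum ≈ 0.0090+0.0094+0.1480+0.1000 ≈ 0.2664 m = S ✓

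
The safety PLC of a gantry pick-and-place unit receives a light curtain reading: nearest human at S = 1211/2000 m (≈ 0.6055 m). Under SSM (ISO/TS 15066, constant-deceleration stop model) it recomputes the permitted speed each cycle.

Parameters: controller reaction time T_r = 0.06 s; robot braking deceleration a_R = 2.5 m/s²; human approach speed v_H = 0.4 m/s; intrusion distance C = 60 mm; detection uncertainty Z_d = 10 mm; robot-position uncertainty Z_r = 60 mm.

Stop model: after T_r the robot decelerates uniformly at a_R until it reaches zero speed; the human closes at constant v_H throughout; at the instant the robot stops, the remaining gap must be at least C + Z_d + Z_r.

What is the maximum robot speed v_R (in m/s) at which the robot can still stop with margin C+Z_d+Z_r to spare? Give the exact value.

quadratic (1/5)·v² + (11/50)·v + (-903/2000) = 0
  disc = (11/50)² − 4·(1/5)·(-903/2000) = 256/625 ; √disc = 16/25
  v_R = (−(11/50) + 16/25) / (2·(1/5)) = 21/20 m/s
check:
braking lasts T_s = (21/20)/(5/2) = 0.4200 s
robot in T_r: 1.0500·0.0600 = 0.0630 m
robot covers 1.0500·0.4200 − ½·2.5000·0.4200² = 0.2205 m while stopping
human closes 0.4000·0.4800 = 0.1920 m
C+Z_d+Z_r = 0.0600+0.0100+0.0600 = 0.1300 m
sum ≈ 0.0630+0.2205+0.1920+0.1300 ≈ 0.6055 m = S ✓

v_R_max = 21/20 m/s = 1.0500 m/s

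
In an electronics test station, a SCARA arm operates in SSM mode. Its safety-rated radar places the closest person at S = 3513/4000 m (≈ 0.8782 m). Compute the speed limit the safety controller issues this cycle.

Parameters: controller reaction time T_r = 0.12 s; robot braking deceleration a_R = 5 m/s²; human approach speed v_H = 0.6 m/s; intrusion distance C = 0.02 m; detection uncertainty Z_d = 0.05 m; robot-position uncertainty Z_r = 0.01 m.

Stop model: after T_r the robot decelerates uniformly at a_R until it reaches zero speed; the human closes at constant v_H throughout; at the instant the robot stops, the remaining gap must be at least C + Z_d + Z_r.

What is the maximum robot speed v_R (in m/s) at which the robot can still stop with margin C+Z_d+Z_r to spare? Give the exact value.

v_R_max = 7/4 m/s = 1.7500 m/s

quadratic (1/10)·v² + (6/25)·v + (-581/800) = 0
  disc = (6/25)² − 4·(1/10)·(-581/800) = 3481/10000 ; √disc = 59/100
  v_R = (−(6/25) + 59/100) / (2·(1/10)) = 7/4 m/s
check:
stop time T_s = (7/4)/5 = 0.3500 s
robot covers v_R·T_r = 1.7500·0.1200 = 0.2100 m before braking
robot under decel: 1.7500²/(2·5.0000) = 0.3063 m
human over T_r+T_s: 0.6000·(0.1200+0.3500) = 0.2820 m
margins: 0.0200+0.0500+0.0100 = 0.0800 m
sum ≈ 0.2100+0.3063+0.2820+0.0800 ≈ 0.8782 m = S ✓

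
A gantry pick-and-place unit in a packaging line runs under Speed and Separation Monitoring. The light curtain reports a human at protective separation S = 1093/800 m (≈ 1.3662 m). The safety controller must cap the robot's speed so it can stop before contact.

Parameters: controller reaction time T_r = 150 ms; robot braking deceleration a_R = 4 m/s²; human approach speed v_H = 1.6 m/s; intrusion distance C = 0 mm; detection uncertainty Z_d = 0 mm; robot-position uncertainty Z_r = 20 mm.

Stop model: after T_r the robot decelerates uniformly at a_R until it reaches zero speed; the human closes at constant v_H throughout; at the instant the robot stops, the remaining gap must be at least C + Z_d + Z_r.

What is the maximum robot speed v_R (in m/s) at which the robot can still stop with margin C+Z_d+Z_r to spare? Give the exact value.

at the boundary: (1/8)·v² + (11/20)·v + (-177/160) = 0
  disc = (11/20)² − 4·(1/8)·(-177/160) = 1369/1600 ; √disc = 37/40
  v_R = (−(11/20) + 37/40) / (2·(1/8)) = 3/2 m/s
check:
braking lasts T_s = (3/2)/4 = 0.3750 s
robot covers v_R·T_r = 1.5000·0.1500 = 0.2250 m before braking
braking distance = 1.5000²/(2·4.0000) = 0.2812 m
human over T_r+T_s: 1.6000·(0.1500+0.3750) = 0.8400 m
residual clearance needed = 0.0000+0.0000+0.0200 = 0.0200 m
sum ≈ 0.2250+0.2812+0.8400+0.0200 ≈ 1.3662 m = S ✓

v_R_max = 3/2 m/s = 1.5000 m/s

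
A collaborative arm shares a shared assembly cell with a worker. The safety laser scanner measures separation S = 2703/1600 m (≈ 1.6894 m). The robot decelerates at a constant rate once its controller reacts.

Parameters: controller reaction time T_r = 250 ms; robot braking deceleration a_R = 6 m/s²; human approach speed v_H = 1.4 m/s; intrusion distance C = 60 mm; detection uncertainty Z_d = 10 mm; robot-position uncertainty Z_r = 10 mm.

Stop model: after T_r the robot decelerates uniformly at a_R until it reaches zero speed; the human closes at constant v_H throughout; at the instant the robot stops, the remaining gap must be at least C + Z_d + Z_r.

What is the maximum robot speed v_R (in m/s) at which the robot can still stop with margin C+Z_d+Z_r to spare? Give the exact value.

v_R_max = 39/20 m/s = 1.9500 m/s

collect terms ⇒ (1/12)·v_R² + (29/60)·v_R + (-403/320) = 0
  disc = (29/60)² − 4·(1/12)·(-403/320) = 9409/14400 ; √disc = 97/120
  v_R = (−(29/60) + 97/120) / (2·(1/12)) = 39/20 m/s
check:
braking lasts T_s = (39/20)/6 = 0.3250 s
reaction-phase robot travel = 1.9500·0.2500 = 0.4875 m
robot covers 1.9500·0.3250 − ½·6.0000·0.3250² = 0.3169 m while stopping
human closes 1.4000·0.5750 = 0.8050 m
C+Z_d+Z_r = 0.0600+0.0100+0.0100 = 0.0800 m
sum ≈ 0.4875+0.3169+0.8050+0.0800 ≈ 1.6894 m = S ✓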